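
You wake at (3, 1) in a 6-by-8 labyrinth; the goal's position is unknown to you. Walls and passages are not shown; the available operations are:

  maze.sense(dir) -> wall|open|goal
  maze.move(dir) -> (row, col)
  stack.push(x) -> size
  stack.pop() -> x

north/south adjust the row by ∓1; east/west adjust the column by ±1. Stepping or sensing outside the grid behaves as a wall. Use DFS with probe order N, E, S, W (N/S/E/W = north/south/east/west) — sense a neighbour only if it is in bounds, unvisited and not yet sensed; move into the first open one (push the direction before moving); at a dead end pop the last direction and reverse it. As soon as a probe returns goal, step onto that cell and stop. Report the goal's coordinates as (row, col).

·→ maze.sense(dir→north)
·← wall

·→ maze.sense(dir→east)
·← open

·→ stack.push(x→east)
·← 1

·→ maze.move(dir→east)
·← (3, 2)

·→ maze.sense(dir→north)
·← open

·→ stack.push(x→north)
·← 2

·→ maze.move(dir→north)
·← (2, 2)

·→ maze.sense(dir→north)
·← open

·→ stack.push(x→north)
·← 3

·→ maze.move(dir→north)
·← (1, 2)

·→ maze.sense(dir→north)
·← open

·→ stack.push(x→north)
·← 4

·→ maze.move(dir→north)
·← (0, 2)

·→ maze.sense(dir→east)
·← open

·→ stack.push(x→east)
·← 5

·→ maze.move(dir→east)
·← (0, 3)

·→ maze.sense(dir→east)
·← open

·→ stack.push(x→east)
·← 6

·→ maze.move(dir→east)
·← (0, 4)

·→ maze.sense(dir→east)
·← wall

·→ maze.sense(dir→south)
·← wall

·→ stack.pop()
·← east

·→ maze.move(dir→west)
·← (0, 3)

·→ maze.sense(dir→south)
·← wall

·→ stack.pop()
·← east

·→ maze.move(dir→west)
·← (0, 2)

·→ maze.sense(dir→west)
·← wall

·→ stack.pop()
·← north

·→ maze.move(dir→south)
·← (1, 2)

·→ maze.sense(dir→west)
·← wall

·→ stack.pop()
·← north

·→ maze.move(dir→south)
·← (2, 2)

·→ maze.sense(dir→east)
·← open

·→ stack.push(x→east)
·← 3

·→ maze.move(dir→east)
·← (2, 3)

·→ maze.sense(dir→east)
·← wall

·→ maze.sense(dir→south)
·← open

·→ stack.push(x→south)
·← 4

·→ maze.move(dir→south)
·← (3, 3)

·→ maze.sense(dir→east)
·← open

·→ stack.push(x→east)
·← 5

·→ maze.move(dir→east)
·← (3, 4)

·→ maze.sense(dir→east)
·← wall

·→ maze.sense(dir→south)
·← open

·→ stack.push(x→south)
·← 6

·→ maze.move(dir→south)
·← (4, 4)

·→ maze.sense(dir→east)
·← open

·→ stack.push(x→east)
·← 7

·→ maze.move(dir→east)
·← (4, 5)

·→ maze.sense(dir→east)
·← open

·→ stack.push(x→east)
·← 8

·→ maze.move(dir→east)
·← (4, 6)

·→ maze.sense(dir→north)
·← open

·→ stack.push(x→north)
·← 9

·→ maze.move(dir→north)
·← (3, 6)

·→ maze.sense(dir→north)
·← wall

·→ maze.sense(dir→east)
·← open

·→ stack.push(x→east)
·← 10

·→ maze.move(dir→east)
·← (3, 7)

·→ maze.sense(dir→north)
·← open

·→ stack.push(x→north)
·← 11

·→ maze.move(dir→north)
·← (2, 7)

·→ maze.sense(dir→north)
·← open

·→ stack.push(x→north)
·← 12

·→ maze.move(dir→north)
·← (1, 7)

·→ maze.sense(dir→north)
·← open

·→ stack.push(x→north)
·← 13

·→ maze.move(dir→north)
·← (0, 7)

·→ maze.sense(dir→west)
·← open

·→ stack.push(x→west)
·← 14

·→ maze.move(dir→west)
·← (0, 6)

·→ maze.sense(dir→south)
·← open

·→ stack.push(x→south)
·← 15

·→ maze.move(dir→south)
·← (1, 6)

·→ maze.sense(dir→west)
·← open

·→ stack.push(x→west)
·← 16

·→ maze.move(dir→west)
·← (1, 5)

·→ maze.sense(dir→south)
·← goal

·→ maze.move(dir→south)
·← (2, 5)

Answer: (2, 5)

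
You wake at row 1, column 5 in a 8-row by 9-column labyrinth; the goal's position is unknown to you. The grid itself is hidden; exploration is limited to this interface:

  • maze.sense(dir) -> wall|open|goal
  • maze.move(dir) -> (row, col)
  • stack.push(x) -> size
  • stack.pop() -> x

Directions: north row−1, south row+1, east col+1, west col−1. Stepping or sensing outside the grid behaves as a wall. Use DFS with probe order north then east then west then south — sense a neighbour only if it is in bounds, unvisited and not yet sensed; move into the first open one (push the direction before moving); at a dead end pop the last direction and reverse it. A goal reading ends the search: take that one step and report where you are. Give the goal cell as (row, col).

~$ maze.sense dir='north'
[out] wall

~$ maze.sense dir='east'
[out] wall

~$ maze.sense dir='west'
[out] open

~$ stack.push x='west'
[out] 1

~$ maze.move dir='west'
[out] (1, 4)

~$ maze.sense dir='north'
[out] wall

~$ maze.sense dir='west'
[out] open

~$ stack.push x='west'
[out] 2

~$ maze.move dir='west'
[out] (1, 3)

~$ maze.sense dir='north'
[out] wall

~$ maze.sense dir='west'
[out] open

~$ stack.push x='west'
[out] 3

~$ maze.move dir='west'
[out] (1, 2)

~$ maze.sense dir='north'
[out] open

~$ stack.push x='north'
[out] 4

~$ maze.move dir='north'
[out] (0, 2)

~$ maze.sense dir='west'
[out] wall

~$ stack.pop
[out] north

~$ maze.move dir='south'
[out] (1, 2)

~$ maze.sense dir='west'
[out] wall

~$ maze.sense dir='south'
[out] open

~$ stack.push x='south'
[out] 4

~$ maze.move dir='south'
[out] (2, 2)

~$ maze.sense dir='east'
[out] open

~$ stack.push x='east'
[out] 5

~$ maze.move dir='east'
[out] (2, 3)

~$ maze.sense dir='east'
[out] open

~$ stack.push x='east'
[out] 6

~$ maze.move dir='east'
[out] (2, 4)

~$ maze.sense dir='east'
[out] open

~$ stack.push x='east'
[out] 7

~$ maze.move dir='east'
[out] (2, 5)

~$ maze.sense dir='east'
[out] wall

~$ maze.sense dir='south'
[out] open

~$ stack.push x='south'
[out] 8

~$ maze.move dir='south'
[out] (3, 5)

~$ maze.sense dir='east'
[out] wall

~$ maze.sense dir='west'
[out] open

~$ stack.push x='west'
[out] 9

~$ maze.move dir='west'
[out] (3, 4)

~$ maze.sense dir='west'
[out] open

~$ stack.push x='west'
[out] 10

~$ maze.move dir='west'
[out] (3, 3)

~$ maze.sense dir='west'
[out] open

~$ stack.push x='west'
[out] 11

~$ maze.move dir='west'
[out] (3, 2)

~$ maze.sense dir='west'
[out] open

~$ stack.push x='west'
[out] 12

~$ maze.move dir='west'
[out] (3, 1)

~$ maze.sense dir='north'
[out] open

~$ stack.push x='north'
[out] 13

~$ maze.move dir='north'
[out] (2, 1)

~$ maze.sense dir='west'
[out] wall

~$ stack.pop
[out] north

~$ maze.move dir='south'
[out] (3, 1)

~$ maze.sense dir='west'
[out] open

~$ stack.push x='west'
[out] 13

~$ maze.move dir='west'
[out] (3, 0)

~$ maze.sense dir='south'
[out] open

~$ stack.push x='south'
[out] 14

~$ maze.move dir='south'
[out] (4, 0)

~$ maze.sense dir='east'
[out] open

~$ stack.push x='east'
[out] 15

~$ maze.move dir='east'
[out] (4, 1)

~$ maze.sense dir='east'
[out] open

~$ stack.push x='east'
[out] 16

~$ maze.move dir='east'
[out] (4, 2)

~$ maze.sense dir='east'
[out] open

~$ stack.push x='east'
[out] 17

~$ maze.move dir='east'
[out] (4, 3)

~$ maze.sense dir='east'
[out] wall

~$ maze.sense dir='south'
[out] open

~$ stack.push x='south'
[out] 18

~$ maze.move dir='south'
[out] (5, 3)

~$ maze.sense dir='east'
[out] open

~$ stack.push x='east'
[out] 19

~$ maze.move dir='east'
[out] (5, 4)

~$ maze.sense dir='east'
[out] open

~$ stack.push x='east'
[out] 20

~$ maze.move dir='east'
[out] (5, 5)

~$ maze.sense dir='north'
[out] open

~$ stack.push x='north'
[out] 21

~$ maze.move dir='north'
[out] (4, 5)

~$ maze.sense dir='east'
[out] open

~$ stack.push x='east'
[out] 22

~$ maze.move dir='east'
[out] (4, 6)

~$ maze.sense dir='east'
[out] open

~$ stack.push x='east'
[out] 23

~$ maze.move dir='east'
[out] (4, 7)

~$ maze.sense dir='north'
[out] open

~$ stack.push x='north'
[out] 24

~$ maze.move dir='north'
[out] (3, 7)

~$ maze.sense dir='north'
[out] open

~$ stack.push x='north'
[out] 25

~$ maze.move dir='north'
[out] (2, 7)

~$ maze.sense dir='north'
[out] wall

~$ maze.sense dir='east'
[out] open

~$ stack.push x='east'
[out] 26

~$ maze.move dir='east'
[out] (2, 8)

~$ maze.sense dir='north'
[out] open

~$ stack.push x='north'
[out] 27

~$ maze.move dir='north'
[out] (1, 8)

~$ maze.sense dir='north'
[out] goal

~$ maze.move dir='north'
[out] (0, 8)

Answer: (0, 8)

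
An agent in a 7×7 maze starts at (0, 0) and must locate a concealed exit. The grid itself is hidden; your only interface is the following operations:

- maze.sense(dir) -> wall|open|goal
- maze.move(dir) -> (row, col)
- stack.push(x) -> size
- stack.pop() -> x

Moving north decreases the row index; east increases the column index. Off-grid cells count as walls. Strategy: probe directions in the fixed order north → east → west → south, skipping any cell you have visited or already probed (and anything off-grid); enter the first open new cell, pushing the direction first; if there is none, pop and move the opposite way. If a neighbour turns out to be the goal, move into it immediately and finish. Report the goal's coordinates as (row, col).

>>> sense dir='east'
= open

>>> push x='east'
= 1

>>> move dir='east'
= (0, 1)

>>> sense dir='east'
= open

>>> push x='east'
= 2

>>> move dir='east'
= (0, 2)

>>> sense dir='east'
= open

>>> push x='east'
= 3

>>> move dir='east'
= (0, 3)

>>> sense dir='east'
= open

>>> push x='east'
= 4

>>> move dir='east'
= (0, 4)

>>> sense dir='east'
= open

>>> push x='east'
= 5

>>> move dir='east'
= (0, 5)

>>> sense dir='east'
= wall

>>> sense dir='south'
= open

>>> push x='south'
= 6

>>> move dir='south'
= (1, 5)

>>> sense dir='east'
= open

>>> push x='east'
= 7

>>> move dir='east'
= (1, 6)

>>> sense dir='south'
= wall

>>> pop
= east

>>> move dir='west'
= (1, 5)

>>> sense dir='west'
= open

>>> push x='west'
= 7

>>> move dir='west'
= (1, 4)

>>> sense dir='west'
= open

>>> push x='west'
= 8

>>> move dir='west'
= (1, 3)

>>> sense dir='west'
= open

>>> push x='west'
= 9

>>> move dir='west'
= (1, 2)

>>> sense dir='west'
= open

>>> push x='west'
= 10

>>> move dir='west'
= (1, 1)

>>> sense dir='west'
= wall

>>> sense dir='south'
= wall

>>> pop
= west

>>> move dir='east'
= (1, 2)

>>> sense dir='south'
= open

>>> push x='south'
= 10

>>> move dir='south'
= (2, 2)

>>> sense dir='east'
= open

>>> push x='east'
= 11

>>> move dir='east'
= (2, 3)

>>> sense dir='east'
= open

>>> push x='east'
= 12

>>> move dir='east'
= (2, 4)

>>> sense dir='east'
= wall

>>> sense dir='south'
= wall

>>> pop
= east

>>> move dir='west'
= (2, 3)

>>> sense dir='south'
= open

>>> push x='south'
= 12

>>> move dir='south'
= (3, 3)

>>> sense dir='west'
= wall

>>> sense dir='south'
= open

>>> push x='south'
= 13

>>> move dir='south'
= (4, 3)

>>> sense dir='east'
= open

>>> push x='east'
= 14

>>> move dir='east'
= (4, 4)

>>> sense dir='east'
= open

>>> push x='east'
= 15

>>> move dir='east'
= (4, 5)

>>> sense dir='north'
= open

>>> push x='north'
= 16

>>> move dir='north'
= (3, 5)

>>> sense dir='east'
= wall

>>> pop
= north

>>> move dir='south'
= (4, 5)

>>> sense dir='east'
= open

>>> push x='east'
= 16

>>> move dir='east'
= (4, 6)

>>> sense dir='south'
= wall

>>> pop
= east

>>> move dir='west'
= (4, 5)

>>> sense dir='south'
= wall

>>> pop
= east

>>> move dir='west'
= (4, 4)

>>> sense dir='south'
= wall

>>> pop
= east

>>> move dir='west'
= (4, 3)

>>> sense dir='west'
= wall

>>> sense dir='south'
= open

>>> push x='south'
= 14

>>> move dir='south'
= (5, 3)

>>> sense dir='west'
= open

>>> push x='west'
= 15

>>> move dir='west'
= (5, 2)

>>> sense dir='west'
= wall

>>> sense dir='south'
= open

>>> push x='south'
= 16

>>> move dir='south'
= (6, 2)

>>> sense dir='east'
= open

>>> push x='east'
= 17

>>> move dir='east'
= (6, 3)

>>> sense dir='east'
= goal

>>> move dir='east'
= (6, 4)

Answer: (6, 4)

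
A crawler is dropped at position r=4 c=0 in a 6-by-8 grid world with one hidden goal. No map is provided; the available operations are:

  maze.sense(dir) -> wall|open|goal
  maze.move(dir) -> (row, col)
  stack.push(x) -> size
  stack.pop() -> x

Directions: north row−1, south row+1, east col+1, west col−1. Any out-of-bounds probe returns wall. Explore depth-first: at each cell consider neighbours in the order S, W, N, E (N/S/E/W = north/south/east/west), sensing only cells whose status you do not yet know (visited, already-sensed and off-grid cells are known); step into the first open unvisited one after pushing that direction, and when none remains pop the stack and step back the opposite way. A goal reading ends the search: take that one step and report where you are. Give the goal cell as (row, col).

CALL maze.sense[dir→south]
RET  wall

CALL maze.sense[dir→north]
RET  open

CALL stack.push[x→north]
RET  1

CALL maze.move[dir→north]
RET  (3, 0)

CALL maze.sense[dir→north]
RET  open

CALL stack.push[x→north]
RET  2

CALL maze.move[dir→north]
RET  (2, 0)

CALL maze.sense[dir→north]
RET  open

CALL stack.push[x→north]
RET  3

CALL maze.move[dir→north]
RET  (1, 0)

CALL maze.sense[dir→north]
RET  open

CALL stack.push[x→north]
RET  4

CALL maze.move[dir→north]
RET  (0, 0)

CALL maze.sense[dir→east]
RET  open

CALL stack.push[x→east]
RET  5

CALL maze.move[dir→east]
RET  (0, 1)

CALL maze.sense[dir→south]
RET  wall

CALL maze.sense[dir→east]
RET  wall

CALL stack.pop[]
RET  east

CALL maze.move[dir→west]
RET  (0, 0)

CALL stack.pop[]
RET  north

CALL maze.move[dir→south]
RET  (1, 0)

CALL stack.pop[]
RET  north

CALL maze.move[dir→south]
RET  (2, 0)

CALL maze.sense[dir→east]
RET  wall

CALL stack.pop[]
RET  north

CALL maze.move[dir→south]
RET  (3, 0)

CALL maze.sense[dir→east]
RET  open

CALL stack.push[x→east]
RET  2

CALL maze.move[dir→east]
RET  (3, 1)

CALL maze.sense[dir→south]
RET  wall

CALL maze.sense[dir→east]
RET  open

CALL stack.push[x→east]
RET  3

CALL maze.move[dir→east]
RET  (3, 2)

CALL maze.sense[dir→south]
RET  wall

CALL maze.sense[dir→north]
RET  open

CALL stack.push[x→north]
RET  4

CALL maze.move[dir→north]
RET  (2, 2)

CALL maze.sense[dir→north]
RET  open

CALL stack.push[x→north]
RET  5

CALL maze.move[dir→north]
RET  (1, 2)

CALL maze.sense[dir→east]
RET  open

CALL stack.push[x→east]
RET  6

CALL maze.move[dir→east]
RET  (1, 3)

CALL maze.sense[dir→south]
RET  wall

CALL maze.sense[dir→north]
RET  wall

CALL maze.sense[dir→east]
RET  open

CALL stack.push[x→east]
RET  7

CALL maze.move[dir→east]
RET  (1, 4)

CALL maze.sense[dir→south]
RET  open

CALL stack.push[x→south]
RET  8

CALL maze.move[dir→south]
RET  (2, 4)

CALL maze.sense[dir→south]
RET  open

CALL stack.push[x→south]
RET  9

CALL maze.move[dir→south]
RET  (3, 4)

CALL maze.sense[dir→south]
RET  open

CALL stack.push[x→south]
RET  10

CALL maze.move[dir→south]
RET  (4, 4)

CALL maze.sense[dir→south]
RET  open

CALL stack.push[x→south]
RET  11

CALL maze.move[dir→south]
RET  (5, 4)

CALL maze.sense[dir→west]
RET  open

CALL stack.push[x→west]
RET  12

CALL maze.move[dir→west]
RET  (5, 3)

CALL maze.sense[dir→west]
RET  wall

CALL maze.sense[dir→north]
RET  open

CALL stack.push[x→north]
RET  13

CALL maze.move[dir→north]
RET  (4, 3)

CALL maze.sense[dir→north]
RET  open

CALL stack.push[x→north]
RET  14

CALL maze.move[dir→north]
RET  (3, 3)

CALL stack.pop[]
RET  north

CALL maze.move[dir→south]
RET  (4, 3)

CALL stack.pop[]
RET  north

CALL maze.move[dir→south]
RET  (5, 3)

CALL stack.pop[]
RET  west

CALL maze.move[dir→east]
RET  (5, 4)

CALL maze.sense[dir→east]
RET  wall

CALL stack.pop[]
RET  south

CALL maze.move[dir→north]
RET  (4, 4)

CALL maze.sense[dir→east]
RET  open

CALL stack.push[x→east]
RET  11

CALL maze.move[dir→east]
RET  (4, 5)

CALL maze.sense[dir→north]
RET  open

CALL stack.push[x→north]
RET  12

CALL maze.move[dir→north]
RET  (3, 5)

CALL maze.sense[dir→north]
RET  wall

CALL maze.sense[dir→east]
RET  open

CALL stack.push[x→east]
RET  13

CALL maze.move[dir→east]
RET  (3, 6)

CALL maze.sense[dir→south]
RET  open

CALL stack.push[x→south]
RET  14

CALL maze.move[dir→south]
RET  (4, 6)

CALL maze.sense[dir→south]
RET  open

CALL stack.push[x→south]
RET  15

CALL maze.move[dir→south]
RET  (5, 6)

CALL maze.sense[dir→east]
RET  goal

CALL maze.move[dir→east]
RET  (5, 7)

Answer: (5, 7)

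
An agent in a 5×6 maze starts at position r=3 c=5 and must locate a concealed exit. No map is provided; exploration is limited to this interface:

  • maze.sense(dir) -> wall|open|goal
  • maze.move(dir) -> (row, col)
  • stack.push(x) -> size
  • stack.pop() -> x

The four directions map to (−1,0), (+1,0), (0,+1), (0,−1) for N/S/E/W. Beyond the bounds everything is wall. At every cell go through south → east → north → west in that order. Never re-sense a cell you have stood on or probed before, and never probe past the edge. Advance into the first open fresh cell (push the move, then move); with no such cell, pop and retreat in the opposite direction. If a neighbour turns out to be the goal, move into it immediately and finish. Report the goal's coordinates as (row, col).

Step: sense[dir: south]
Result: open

Step: push[x: south]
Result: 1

Step: move[dir: south]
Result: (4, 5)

Step: sense[dir: west]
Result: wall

Step: pop[]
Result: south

Step: move[dir: north]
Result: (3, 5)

Step: sense[dir: north]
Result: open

Step: push[x: north]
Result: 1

Step: move[dir: north]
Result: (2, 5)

Step: sense[dir: north]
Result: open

Step: push[x: north]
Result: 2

Step: move[dir: north]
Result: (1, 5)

Step: sense[dir: north]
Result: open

Step: push[x: north]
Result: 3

Step: move[dir: north]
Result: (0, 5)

Step: sense[dir: west]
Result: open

Step: push[x: west]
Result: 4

Step: move[dir: west]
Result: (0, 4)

Step: sense[dir: south]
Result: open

Step: push[x: south]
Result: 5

Step: move[dir: south]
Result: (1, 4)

Step: sense[dir: south]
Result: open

Step: push[x: south]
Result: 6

Step: move[dir: south]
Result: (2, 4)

Step: sense[dir: south]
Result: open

Step: push[x: south]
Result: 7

Step: move[dir: south]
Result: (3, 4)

Step: sense[dir: west]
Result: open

Step: push[x: west]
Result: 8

Step: move[dir: west]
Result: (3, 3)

Step: sense[dir: south]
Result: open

Step: push[x: south]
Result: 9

Step: move[dir: south]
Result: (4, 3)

Step: sense[dir: west]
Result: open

Step: push[x: west]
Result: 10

Step: move[dir: west]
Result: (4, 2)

Step: sense[dir: north]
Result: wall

Step: sense[dir: west]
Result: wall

Step: pop[]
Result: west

Step: move[dir: east]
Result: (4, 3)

Step: pop[]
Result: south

Step: move[dir: north]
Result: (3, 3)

Step: sense[dir: north]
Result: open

Step: push[x: north]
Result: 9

Step: move[dir: north]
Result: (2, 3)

Step: sense[dir: north]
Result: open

Step: push[x: north]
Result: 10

Step: move[dir: north]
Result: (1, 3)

Step: sense[dir: north]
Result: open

Step: push[x: north]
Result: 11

Step: move[dir: north]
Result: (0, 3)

Step: sense[dir: west]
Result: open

Step: push[x: west]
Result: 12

Step: move[dir: west]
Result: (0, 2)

Step: sense[dir: south]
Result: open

Step: push[x: south]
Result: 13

Step: move[dir: south]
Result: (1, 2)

Step: sense[dir: south]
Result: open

Step: push[x: south]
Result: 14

Step: move[dir: south]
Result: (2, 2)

Step: sense[dir: west]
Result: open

Step: push[x: west]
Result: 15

Step: move[dir: west]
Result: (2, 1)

Step: sense[dir: south]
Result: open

Step: push[x: south]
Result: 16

Step: move[dir: south]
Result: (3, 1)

Step: sense[dir: west]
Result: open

Step: push[x: west]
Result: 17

Step: move[dir: west]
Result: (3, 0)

Step: sense[dir: south]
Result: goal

Step: move[dir: south]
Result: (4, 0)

Answer: (4, 0)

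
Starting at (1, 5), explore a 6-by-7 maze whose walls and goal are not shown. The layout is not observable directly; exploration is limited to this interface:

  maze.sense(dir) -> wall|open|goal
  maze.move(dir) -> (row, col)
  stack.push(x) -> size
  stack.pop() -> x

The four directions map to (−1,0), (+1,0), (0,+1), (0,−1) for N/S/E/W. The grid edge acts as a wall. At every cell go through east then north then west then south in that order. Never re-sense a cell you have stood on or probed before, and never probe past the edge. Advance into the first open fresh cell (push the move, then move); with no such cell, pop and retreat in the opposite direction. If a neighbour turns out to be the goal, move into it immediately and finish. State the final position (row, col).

Act: maze.sense[dir→east]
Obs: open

Act: stack.push[x→east]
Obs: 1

Act: maze.move[dir→east]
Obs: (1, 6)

Act: maze.sense[dir→north]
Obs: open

Act: stack.push[x→north]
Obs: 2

Act: maze.move[dir→north]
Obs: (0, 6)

Act: maze.sense[dir→west]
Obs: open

Act: stack.push[x→west]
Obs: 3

Act: maze.move[dir→west]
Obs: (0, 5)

Act: maze.sense[dir→west]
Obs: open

Act: stack.push[x→west]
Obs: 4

Act: maze.move[dir→west]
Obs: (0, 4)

Act: maze.sense[dir→west]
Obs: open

Act: stack.push[x→west]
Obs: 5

Act: maze.move[dir→west]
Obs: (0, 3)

Act: maze.sense[dir→west]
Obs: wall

Act: maze.sense[dir→south]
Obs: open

Act: stack.push[x→south]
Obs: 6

Act: maze.move[dir→south]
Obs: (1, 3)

Act: maze.sense[dir→east]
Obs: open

Act: stack.push[x→east]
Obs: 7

Act: maze.move[dir→east]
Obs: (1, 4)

Act: maze.sense[dir→south]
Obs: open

Act: stack.push[x→south]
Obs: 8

Act: maze.move[dir→south]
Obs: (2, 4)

Act: maze.sense[dir→east]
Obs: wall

Act: maze.sense[dir→west]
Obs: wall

Act: maze.sense[dir→south]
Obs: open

Act: stack.push[x→south]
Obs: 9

Act: maze.move[dir→south]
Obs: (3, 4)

Act: maze.sense[dir→east]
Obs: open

Act: stack.push[x→east]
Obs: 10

Act: maze.move[dir→east]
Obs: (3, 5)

Act: maze.sense[dir→east]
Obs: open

Act: stack.push[x→east]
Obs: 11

Act: maze.move[dir→east]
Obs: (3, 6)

Act: maze.sense[dir→north]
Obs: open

Act: stack.push[x→north]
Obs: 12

Act: maze.move[dir→north]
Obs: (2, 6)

Act: stack.pop[]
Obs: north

Act: maze.move[dir→south]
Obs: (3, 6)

Act: maze.sense[dir→south]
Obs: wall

Act: stack.pop[]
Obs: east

Act: maze.move[dir→west]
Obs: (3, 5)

Act: maze.sense[dir→south]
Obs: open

Act: stack.push[x→south]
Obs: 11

Act: maze.move[dir→south]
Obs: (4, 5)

Act: maze.sense[dir→west]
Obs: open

Act: stack.push[x→west]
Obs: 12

Act: maze.move[dir→west]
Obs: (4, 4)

Act: maze.sense[dir→west]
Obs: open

Act: stack.push[x→west]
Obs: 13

Act: maze.move[dir→west]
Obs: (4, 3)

Act: maze.sense[dir→north]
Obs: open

Act: stack.push[x→north]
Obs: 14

Act: maze.move[dir→north]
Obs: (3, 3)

Act: maze.sense[dir→west]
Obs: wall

Act: stack.pop[]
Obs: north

Act: maze.move[dir→south]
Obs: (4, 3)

Act: maze.sense[dir→west]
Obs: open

Act: stack.push[x→west]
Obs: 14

Act: maze.move[dir→west]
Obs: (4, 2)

Act: maze.sense[dir→west]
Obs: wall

Act: maze.sense[dir→south]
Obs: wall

Act: stack.pop[]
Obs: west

Act: maze.move[dir→east]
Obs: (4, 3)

Act: maze.sense[dir→south]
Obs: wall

Act: stack.pop[]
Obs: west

Act: maze.move[dir→east]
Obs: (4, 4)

Act: maze.sense[dir→south]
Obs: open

Act: stack.push[x→south]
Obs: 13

Act: maze.move[dir→south]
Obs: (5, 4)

Act: maze.sense[dir→east]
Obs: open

Act: stack.push[x→east]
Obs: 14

Act: maze.move[dir→east]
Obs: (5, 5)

Act: maze.sense[dir→east]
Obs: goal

Act: maze.move[dir→east]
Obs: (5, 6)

Answer: (5, 6)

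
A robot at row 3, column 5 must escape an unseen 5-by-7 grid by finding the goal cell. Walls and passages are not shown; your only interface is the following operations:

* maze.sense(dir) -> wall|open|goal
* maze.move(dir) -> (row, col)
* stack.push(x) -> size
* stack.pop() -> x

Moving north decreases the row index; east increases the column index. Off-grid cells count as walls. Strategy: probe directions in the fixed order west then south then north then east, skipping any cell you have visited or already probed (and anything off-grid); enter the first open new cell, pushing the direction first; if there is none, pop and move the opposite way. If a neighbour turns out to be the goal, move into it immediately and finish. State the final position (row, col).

Action: sense[dir=west]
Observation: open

Action: push[x=west]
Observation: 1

Action: move[dir=west]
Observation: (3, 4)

Action: sense[dir=west]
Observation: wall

Action: sense[dir=south]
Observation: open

Action: push[x=south]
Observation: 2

Action: move[dir=south]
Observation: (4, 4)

Action: sense[dir=west]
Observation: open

Action: push[x=west]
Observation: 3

Action: move[dir=west]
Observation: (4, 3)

Action: sense[dir=west]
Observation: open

Action: push[x=west]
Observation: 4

Action: move[dir=west]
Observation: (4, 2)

Action: sense[dir=west]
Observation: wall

Action: sense[dir=north]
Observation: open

Action: push[x=north]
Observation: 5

Action: move[dir=north]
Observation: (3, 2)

Action: sense[dir=west]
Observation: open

Action: push[x=west]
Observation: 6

Action: move[dir=west]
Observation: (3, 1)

Action: sense[dir=west]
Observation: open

Action: push[x=west]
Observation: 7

Action: move[dir=west]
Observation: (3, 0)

Action: sense[dir=south]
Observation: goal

Action: move[dir=south]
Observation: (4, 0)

Answer: (4, 0)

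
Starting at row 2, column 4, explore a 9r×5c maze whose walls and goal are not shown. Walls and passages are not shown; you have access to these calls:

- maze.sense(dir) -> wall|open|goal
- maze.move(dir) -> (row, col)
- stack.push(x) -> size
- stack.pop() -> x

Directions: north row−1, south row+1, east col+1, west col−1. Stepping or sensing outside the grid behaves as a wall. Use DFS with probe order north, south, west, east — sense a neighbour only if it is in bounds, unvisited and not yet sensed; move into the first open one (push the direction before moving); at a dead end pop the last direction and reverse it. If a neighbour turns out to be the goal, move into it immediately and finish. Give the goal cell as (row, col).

# 1. maze.sense(dir: north) ~> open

# 2. stack.push(x: north) ~> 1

# 3. maze.move(dir: north) ~> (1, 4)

# 4. maze.sense(dir: north) ~> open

# 5. stack.push(x: north) ~> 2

# 6. maze.move(dir: north) ~> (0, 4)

# 7. maze.sense(dir: west) ~> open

# 8. stack.push(x: west) ~> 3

# 9. maze.move(dir: west) ~> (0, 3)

# 10. maze.sense(dir: south) ~> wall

# 11. maze.sense(dir: west) ~> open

# 12. stack.push(x: west) ~> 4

# 13. maze.move(dir: west) ~> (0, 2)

# 14. maze.sense(dir: south) ~> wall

# 15. maze.sense(dir: west) ~> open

# 16. stack.push(x: west) ~> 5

# 17. maze.move(dir: west) ~> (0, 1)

# 18. maze.sense(dir: south) ~> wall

# 19. maze.sense(dir: west) ~> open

# 20. stack.push(x: west) ~> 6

# 21. maze.move(dir: west) ~> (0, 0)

# 22. maze.sense(dir: south) ~> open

# 23. stack.push(x: south) ~> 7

# 24. maze.move(dir: south) ~> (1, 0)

# 25. maze.sense(dir: south) ~> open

# 26. stack.push(x: south) ~> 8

# 27. maze.move(dir: south) ~> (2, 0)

# 28. maze.sense(dir: south) ~> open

# 29. stack.push(x: south) ~> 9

# 30. maze.move(dir: south) ~> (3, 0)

# 31. maze.sense(dir: south) ~> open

# 32. stack.push(x: south) ~> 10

# 33. maze.move(dir: south) ~> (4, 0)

# 34. maze.sense(dir: south) ~> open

# 35. stack.push(x: south) ~> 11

# 36. maze.move(dir: south) ~> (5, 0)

# 37. maze.sense(dir: south) ~> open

# 38. stack.push(x: south) ~> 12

# 39. maze.move(dir: south) ~> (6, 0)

# 40. maze.sense(dir: south) ~> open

# 41. stack.push(x: south) ~> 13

# 42. maze.move(dir: south) ~> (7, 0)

# 43. maze.sense(dir: south) ~> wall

# 44. maze.sense(dir: east) ~> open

# 45. stack.push(x: east) ~> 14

# 46. maze.move(dir: east) ~> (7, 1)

# 47. maze.sense(dir: north) ~> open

# 48. stack.push(x: north) ~> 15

# 49. maze.move(dir: north) ~> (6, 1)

# 50. maze.sense(dir: north) ~> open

# 51. stack.push(x: north) ~> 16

# 52. maze.move(dir: north) ~> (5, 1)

# 53. maze.sense(dir: north) ~> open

# 54. stack.push(x: north) ~> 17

# 55. maze.move(dir: north) ~> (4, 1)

# 56. maze.sense(dir: north) ~> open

# 57. stack.push(x: north) ~> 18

# 58. maze.move(dir: north) ~> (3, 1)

# 59. maze.sense(dir: north) ~> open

# 60. stack.push(x: north) ~> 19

# 61. maze.move(dir: north) ~> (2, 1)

# 62. maze.sense(dir: east) ~> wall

# 63. stack.pop() ~> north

# 64. maze.move(dir: south) ~> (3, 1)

# 65. maze.sense(dir: east) ~> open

# 66. stack.push(x: east) ~> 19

# 67. maze.move(dir: east) ~> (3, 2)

# 68. maze.sense(dir: south) ~> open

# 69. stack.push(x: south) ~> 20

# 70. maze.move(dir: south) ~> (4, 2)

# 71. maze.sense(dir: south) ~> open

# 72. stack.push(x: south) ~> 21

# 73. maze.move(dir: south) ~> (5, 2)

# 74. maze.sense(dir: south) ~> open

# 75. stack.push(x: south) ~> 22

# 76. maze.move(dir: south) ~> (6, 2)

# 77. maze.sense(dir: south) ~> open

# 78. stack.push(x: south) ~> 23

# 79. maze.move(dir: south) ~> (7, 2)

# 80. maze.sense(dir: south) ~> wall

# 81. maze.sense(dir: east) ~> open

# 82. stack.push(x: east) ~> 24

# 83. maze.move(dir: east) ~> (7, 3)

# 84. maze.sense(dir: north) ~> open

# 85. stack.push(x: north) ~> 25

# 86. maze.move(dir: north) ~> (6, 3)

# 87. maze.sense(dir: north) ~> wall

# 88. maze.sense(dir: east) ~> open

# 89. stack.push(x: east) ~> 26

# 90. maze.move(dir: east) ~> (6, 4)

# 91. maze.sense(dir: north) ~> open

# 92. stack.push(x: north) ~> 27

# 93. maze.move(dir: north) ~> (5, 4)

# 94. maze.sense(dir: north) ~> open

# 95. stack.push(x: north) ~> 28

# 96. maze.move(dir: north) ~> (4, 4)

# 97. maze.sense(dir: north) ~> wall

# 98. maze.sense(dir: west) ~> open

# 99. stack.push(x: west) ~> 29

# 100. maze.move(dir: west) ~> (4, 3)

# 101. maze.sense(dir: north) ~> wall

# 102. stack.pop() ~> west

# 103. maze.move(dir: east) ~> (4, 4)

# 104. stack.pop() ~> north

# 105. maze.move(dir: south) ~> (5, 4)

# 106. stack.pop() ~> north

# 107. maze.move(dir: south) ~> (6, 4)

# 108. maze.sense(dir: south) ~> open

# 109. stack.push(x: south) ~> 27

# 110. maze.move(dir: south) ~> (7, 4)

# 111. maze.sense(dir: south) ~> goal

# 112. maze.move(dir: south) ~> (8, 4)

Answer: (8, 4)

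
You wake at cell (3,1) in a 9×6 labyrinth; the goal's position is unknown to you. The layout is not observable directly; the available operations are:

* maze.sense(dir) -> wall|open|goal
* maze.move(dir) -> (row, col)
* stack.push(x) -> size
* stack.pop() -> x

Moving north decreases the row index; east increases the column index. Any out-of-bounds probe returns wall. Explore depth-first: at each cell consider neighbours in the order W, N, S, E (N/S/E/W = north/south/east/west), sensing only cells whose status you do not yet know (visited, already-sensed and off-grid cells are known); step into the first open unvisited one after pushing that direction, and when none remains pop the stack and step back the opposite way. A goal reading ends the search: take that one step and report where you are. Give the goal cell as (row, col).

I run maze.sense(dir: west), — result: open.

I invoke stack.push(x: west), and observe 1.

I use maze.move(dir: west), : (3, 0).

I invoke maze.sense(dir: north), — result: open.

Next I call stack.push(x: north), : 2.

I invoke maze.move(dir: north), — result: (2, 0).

I try maze.sense(dir: north), → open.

I try stack.push(x: north), which returns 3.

Next I call maze.move(dir: north), → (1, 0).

I try maze.sense(dir: north), — result: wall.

I try maze.sense(dir: east), and get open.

Invoking stack.push(x: east), yielding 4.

I call maze.move(dir: east), yielding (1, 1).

Calling maze.sense(dir: north), and get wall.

I run maze.sense(dir: south), which returns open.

Using stack.push(x: south), which returns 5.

I use maze.move(dir: south), which returns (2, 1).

Now I run maze.sense(dir: east), : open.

Calling stack.push(x: east), — result: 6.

Then maze.move(dir: east), : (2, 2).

Then maze.sense(dir: north), : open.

Using stack.push(x: north), and see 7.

Calling maze.move(dir: north), — result: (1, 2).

I invoke maze.sense(dir: north), which returns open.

Next I call stack.push(x: north), — result: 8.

I invoke maze.move(dir: north), — result: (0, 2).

Calling maze.sense(dir: east), and get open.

I call stack.push(x: east), giving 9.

Using maze.move(dir: east), → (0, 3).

I run maze.sense(dir: south), which returns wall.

Next I call maze.sense(dir: east), — result: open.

I try stack.push(x: east), → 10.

Calling maze.move(dir: east), → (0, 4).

Using maze.sense(dir: south), and see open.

Next I call stack.push(x: south), giving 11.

I call maze.move(dir: south), : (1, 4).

Invoking maze.sense(dir: south), : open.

I call stack.push(x: south), and get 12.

I use maze.move(dir: south), giving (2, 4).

Invoking maze.sense(dir: west), and see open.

Now I run stack.push(x: west), — result: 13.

Then maze.move(dir: west), : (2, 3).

Then maze.sense(dir: south), yielding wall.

Next I call stack.pop(), and get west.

I invoke maze.move(dir: east), — result: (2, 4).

Then maze.sense(dir: south), yielding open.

Calling stack.push(x: south), and get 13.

I try maze.move(dir: south), and get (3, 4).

Now I run maze.sense(dir: south), giving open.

I try stack.push(x: south), and get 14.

I try maze.move(dir: south), — result: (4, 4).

I use maze.sense(dir: west), and get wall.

I try maze.sense(dir: south), giving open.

Next I call stack.push(x: south), and see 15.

I use maze.move(dir: south), → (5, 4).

I try maze.sense(dir: west), — result: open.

Calling stack.push(x: west), and observe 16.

I call maze.move(dir: west), and get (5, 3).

I try maze.sense(dir: west), → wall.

Calling maze.sense(dir: south), yielding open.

I invoke stack.push(x: south), and get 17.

I call maze.move(dir: south), giving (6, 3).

Next I call maze.sense(dir: west), giving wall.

Now I run maze.sense(dir: south), : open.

Now I run stack.push(x: south), giving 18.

Using maze.move(dir: south), → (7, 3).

Now I run maze.sense(dir: west), which returns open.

I invoke stack.push(x: west), giving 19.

I invoke maze.move(dir: west), giving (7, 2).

I run maze.sense(dir: west), → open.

Invoking stack.push(x: west), giving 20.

I invoke maze.move(dir: west), giving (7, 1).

I invoke maze.sense(dir: west), and observe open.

Invoking stack.push(x: west), yielding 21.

Then maze.move(dir: west), which returns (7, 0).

Next I call maze.sense(dir: north), and see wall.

Calling maze.sense(dir: south), : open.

I use stack.push(x: south), giving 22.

Now I run maze.move(dir: south), and see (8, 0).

I use maze.sense(dir: east), → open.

Using stack.push(x: east), which returns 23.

Next I call maze.move(dir: east), yielding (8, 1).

Then maze.sense(dir: east), yielding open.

Invoking stack.push(x: east), and get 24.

Calling maze.move(dir: east), and observe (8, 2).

I try maze.sense(dir: east), giving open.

I run stack.push(x: east), → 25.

Next I call maze.move(dir: east), and observe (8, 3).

Invoking maze.sense(dir: east), and see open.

Calling stack.push(x: east), yielding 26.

Invoking maze.move(dir: east), and get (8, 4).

Then maze.sense(dir: north), : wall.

Then maze.sense(dir: east), : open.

I use stack.push(x: east), — result: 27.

I invoke maze.move(dir: east), which returns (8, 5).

Then maze.sense(dir: north), → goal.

Now I run maze.move(dir: north), giving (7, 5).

Answer: (7, 5)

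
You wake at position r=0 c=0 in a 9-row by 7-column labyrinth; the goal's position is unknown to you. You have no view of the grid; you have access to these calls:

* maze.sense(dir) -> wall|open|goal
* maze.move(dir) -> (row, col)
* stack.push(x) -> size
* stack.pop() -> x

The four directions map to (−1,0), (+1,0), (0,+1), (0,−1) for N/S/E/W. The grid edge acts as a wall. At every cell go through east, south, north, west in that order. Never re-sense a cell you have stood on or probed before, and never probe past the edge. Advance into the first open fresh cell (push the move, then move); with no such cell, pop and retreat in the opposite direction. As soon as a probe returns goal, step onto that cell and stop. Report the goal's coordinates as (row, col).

>> maze.sense(dir='east')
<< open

>> stack.push(x='east')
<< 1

>> maze.move(dir='east')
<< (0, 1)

>> maze.sense(dir='east')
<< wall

>> maze.sense(dir='south')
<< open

>> stack.push(x='south')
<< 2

>> maze.move(dir='south')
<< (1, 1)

>> maze.sense(dir='east')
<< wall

>> maze.sense(dir='south')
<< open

>> stack.push(x='south')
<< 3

>> maze.move(dir='south')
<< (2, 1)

>> maze.sense(dir='east')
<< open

>> stack.push(x='east')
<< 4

>> maze.move(dir='east')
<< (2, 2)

>> maze.sense(dir='east')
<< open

>> stack.push(x='east')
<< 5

>> maze.move(dir='east')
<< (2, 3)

>> maze.sense(dir='east')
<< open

>> stack.push(x='east')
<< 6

>> maze.move(dir='east')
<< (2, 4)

>> maze.sense(dir='east')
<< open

>> stack.push(x='east')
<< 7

>> maze.move(dir='east')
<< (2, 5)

>> maze.sense(dir='east')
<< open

>> stack.push(x='east')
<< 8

>> maze.move(dir='east')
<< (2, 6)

>> maze.sense(dir='south')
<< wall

>> maze.sense(dir='north')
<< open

>> stack.push(x='north')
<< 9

>> maze.move(dir='north')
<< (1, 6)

>> maze.sense(dir='north')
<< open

>> stack.push(x='north')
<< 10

>> maze.move(dir='north')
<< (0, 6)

>> maze.sense(dir='west')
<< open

>> stack.push(x='west')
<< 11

>> maze.move(dir='west')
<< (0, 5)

>> maze.sense(dir='south')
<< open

>> stack.push(x='south')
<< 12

>> maze.move(dir='south')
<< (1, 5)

>> maze.sense(dir='west')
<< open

>> stack.push(x='west')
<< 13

>> maze.move(dir='west')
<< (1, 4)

>> maze.sense(dir='north')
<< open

>> stack.push(x='north')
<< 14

>> maze.move(dir='north')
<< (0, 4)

>> maze.sense(dir='west')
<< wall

>> stack.pop()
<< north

>> maze.move(dir='south')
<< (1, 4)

>> maze.sense(dir='west')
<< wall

>> stack.pop()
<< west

>> maze.move(dir='east')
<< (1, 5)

>> stack.pop()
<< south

>> maze.move(dir='north')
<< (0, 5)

>> stack.pop()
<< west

>> maze.move(dir='east')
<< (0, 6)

>> stack.pop()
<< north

>> maze.move(dir='south')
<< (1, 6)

>> stack.pop()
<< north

>> maze.move(dir='south')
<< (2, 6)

>> stack.pop()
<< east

>> maze.move(dir='west')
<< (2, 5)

>> maze.sense(dir='south')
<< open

>> stack.push(x='south')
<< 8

>> maze.move(dir='south')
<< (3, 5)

>> maze.sense(dir='south')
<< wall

>> maze.sense(dir='west')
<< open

>> stack.push(x='west')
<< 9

>> maze.move(dir='west')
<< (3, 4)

>> maze.sense(dir='south')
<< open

>> stack.push(x='south')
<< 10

>> maze.move(dir='south')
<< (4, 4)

>> maze.sense(dir='south')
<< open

>> stack.push(x='south')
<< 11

>> maze.move(dir='south')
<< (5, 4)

>> maze.sense(dir='east')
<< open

>> stack.push(x='east')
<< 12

>> maze.move(dir='east')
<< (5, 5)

>> maze.sense(dir='east')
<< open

>> stack.push(x='east')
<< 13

>> maze.move(dir='east')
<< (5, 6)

>> maze.sense(dir='south')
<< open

>> stack.push(x='south')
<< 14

>> maze.move(dir='south')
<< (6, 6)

>> maze.sense(dir='south')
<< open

>> stack.push(x='south')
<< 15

>> maze.move(dir='south')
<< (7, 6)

>> maze.sense(dir='south')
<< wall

>> maze.sense(dir='west')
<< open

>> stack.push(x='west')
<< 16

>> maze.move(dir='west')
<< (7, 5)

>> maze.sense(dir='south')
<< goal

>> maze.move(dir='south')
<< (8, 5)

Answer: (8, 5)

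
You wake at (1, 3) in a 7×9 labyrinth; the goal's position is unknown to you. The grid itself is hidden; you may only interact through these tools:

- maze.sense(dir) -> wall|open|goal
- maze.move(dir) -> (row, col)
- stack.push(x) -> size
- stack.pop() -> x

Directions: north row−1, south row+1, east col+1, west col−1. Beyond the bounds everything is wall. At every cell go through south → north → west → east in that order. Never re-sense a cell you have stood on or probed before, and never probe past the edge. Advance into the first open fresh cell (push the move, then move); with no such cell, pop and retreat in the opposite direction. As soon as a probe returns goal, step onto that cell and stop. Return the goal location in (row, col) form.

I invoke sense with dir='south', yielding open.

I call push with x='south', : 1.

I try move with dir='south', : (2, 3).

I use sense with dir='south', and observe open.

Next I call push with x='south', and get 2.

Calling move with dir='south', and get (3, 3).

I try sense with dir='south', and observe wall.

I try sense with dir='west', — result: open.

Now I run push with x='west', and observe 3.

Then move with dir='west', which returns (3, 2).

Then sense with dir='south', → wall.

I try sense with dir='north', — result: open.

Now I run push with x='north', yielding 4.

Now I run move with dir='north', which returns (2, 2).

I try sense with dir='north', giving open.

Then push with x='north', : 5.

Next I call move with dir='north', — result: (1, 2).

Next I call sense with dir='north', and get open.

Next I call push with x='north', and see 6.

Next I call move with dir='north', and get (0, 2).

Using sense with dir='west', → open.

Next I call push with x='west', and observe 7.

Then move with dir='west', and see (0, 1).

Calling sense with dir='south', → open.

Now I run push with x='south', : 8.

Now I run move with dir='south', — result: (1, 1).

I call sense with dir='south', which returns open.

Next I call push with x='south', and get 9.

I run move with dir='south', yielding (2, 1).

I invoke sense with dir='south', and observe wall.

Using sense with dir='west', yielding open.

I call push with x='west', and observe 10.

I call move with dir='west', — result: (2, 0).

Next I call sense with dir='south', and get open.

Then push with x='south', yielding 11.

Now I run move with dir='south', and observe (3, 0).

I use sense with dir='south', : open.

Then push with x='south', which returns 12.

Next I call move with dir='south', — result: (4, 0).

Next I call sense with dir='south', : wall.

I use sense with dir='east', and get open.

Next I call push with x='east', → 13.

Now I run move with dir='east', yielding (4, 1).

I call sense with dir='south', giving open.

Invoking push with x='south', which returns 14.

I use move with dir='south', and see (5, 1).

Calling sense with dir='south', and observe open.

I try push with x='south', yielding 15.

Invoking move with dir='south', and observe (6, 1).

Now I run sense with dir='west', yielding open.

I use push with x='west', and get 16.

I try move with dir='west', and get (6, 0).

Invoking pop(), which returns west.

Invoking move with dir='east', and observe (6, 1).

Now I run sense with dir='east', and observe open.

I run push with x='east', : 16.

Using move with dir='east', → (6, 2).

I try sense with dir='north', → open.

I try push with x='north', → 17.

I run move with dir='north', and observe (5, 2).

I call sense with dir='east', — result: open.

Using push with x='east', which returns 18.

Using move with dir='east', which returns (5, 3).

Now I run sense with dir='south', and get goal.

Then move with dir='south', — result: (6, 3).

Answer: (6, 3)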